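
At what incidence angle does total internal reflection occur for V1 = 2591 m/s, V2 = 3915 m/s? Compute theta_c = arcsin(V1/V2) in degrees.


V1/V2 = 2591/3915 = 0.661814
theta_c = arcsin(0.661814) = 41.4383 degrees

41.4383


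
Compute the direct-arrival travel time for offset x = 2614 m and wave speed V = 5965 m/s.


t = x / V
= 2614 / 5965
= 0.4382 s

0.4382


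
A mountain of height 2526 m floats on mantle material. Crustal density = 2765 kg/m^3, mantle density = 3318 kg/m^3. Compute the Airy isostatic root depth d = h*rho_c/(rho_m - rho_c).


rho_m - rho_c = 3318 - 2765 = 553
d = 2526 * 2765 / 553
= 6984390 / 553
= 12630.0 m

12630.0


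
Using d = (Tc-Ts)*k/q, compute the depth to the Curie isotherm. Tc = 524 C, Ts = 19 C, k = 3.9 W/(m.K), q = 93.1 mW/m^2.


T_Curie - T_surf = 524 - 19 = 505 C
Convert q to W/m^2: 93.1 mW/m^2 = 0.0931 W/m^2
d = 505 * 3.9 / 0.0931 = 21154.67 m

21154.67


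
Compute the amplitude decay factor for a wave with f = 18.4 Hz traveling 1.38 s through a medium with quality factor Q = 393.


pi*f*t/Q = pi*18.4*1.38/393 = 0.20298
A/A0 = exp(-0.20298) = 0.816294

0.816294


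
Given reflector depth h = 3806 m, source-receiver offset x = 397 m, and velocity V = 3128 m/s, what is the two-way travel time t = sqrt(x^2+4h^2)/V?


x^2 + 4h^2 = 397^2 + 4*3806^2 = 157609 + 57942544 = 58100153
sqrt(58100153) = 7622.3456
t = 7622.3456 / 3128 = 2.4368 s

2.4368


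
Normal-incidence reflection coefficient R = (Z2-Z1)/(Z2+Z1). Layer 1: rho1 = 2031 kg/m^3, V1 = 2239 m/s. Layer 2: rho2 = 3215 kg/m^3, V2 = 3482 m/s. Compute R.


Z1 = 2031 * 2239 = 4547409
Z2 = 3215 * 3482 = 11194630
R = (11194630 - 4547409) / (11194630 + 4547409) = 6647221 / 15742039 = 0.4223

0.4223


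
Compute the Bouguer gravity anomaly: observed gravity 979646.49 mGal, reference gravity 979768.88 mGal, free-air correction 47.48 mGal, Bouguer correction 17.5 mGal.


BA = g_obs - g_ref + FAC - BC
= 979646.49 - 979768.88 + 47.48 - 17.5
= -92.41 mGal

-92.41


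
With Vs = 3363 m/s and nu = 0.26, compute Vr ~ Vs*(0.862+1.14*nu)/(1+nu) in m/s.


Numerator factor = 0.862 + 1.14*0.26 = 1.1584
Denominator = 1 + 0.26 = 1.26
Vr = 3363 * 1.1584 / 1.26 = 3091.82 m/s

3091.82


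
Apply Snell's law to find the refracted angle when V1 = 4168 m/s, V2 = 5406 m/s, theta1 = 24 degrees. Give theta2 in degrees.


sin(theta1) = sin(24 deg) = 0.406737
sin(theta2) = V2/V1 * sin(theta1) = 5406/4168 * 0.406737 = 0.527548
theta2 = arcsin(0.527548) = 31.8399 degrees

31.8399


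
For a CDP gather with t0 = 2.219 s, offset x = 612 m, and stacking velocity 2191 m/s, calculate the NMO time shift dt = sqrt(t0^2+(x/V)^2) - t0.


x/Vnmo = 612/2191 = 0.279325
(x/Vnmo)^2 = 0.078022
t0^2 = 4.923961
sqrt(4.923961 + 0.078022) = 2.236511
dt = 2.236511 - 2.219 = 0.017511

0.017511


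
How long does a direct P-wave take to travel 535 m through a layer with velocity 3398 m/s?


t = x / V
= 535 / 3398
= 0.1574 s

0.1574


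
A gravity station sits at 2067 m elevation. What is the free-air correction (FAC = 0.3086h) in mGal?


FAC = 0.3086 * h
= 0.3086 * 2067
= 637.8762 mGal

637.8762


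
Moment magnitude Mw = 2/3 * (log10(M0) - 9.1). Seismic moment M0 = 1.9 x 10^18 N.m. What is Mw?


log10(M0) = log10(1.9 x 10^18) = 18.2788
Mw = 2/3 * (18.2788 - 9.1)
= 2/3 * 9.1788
= 6.12

6.12


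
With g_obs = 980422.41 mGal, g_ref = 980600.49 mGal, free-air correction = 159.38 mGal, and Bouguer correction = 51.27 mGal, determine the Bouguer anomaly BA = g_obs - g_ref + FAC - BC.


BA = g_obs - g_ref + FAC - BC
= 980422.41 - 980600.49 + 159.38 - 51.27
= -69.97 mGal

-69.97


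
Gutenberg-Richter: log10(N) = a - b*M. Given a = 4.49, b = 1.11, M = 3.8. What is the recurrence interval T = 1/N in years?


log10(N) = 4.49 - 1.11*3.8 = 0.272
N = 10^0.272 = 1.870682
T = 1/N = 1/1.870682 = 0.5346 years

0.5346


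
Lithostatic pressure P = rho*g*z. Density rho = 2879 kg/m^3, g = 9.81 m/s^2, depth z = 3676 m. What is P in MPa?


P = rho * g * z / 1e6
= 2879 * 9.81 * 3676 / 1e6
= 103821231.24 / 1e6
= 103.8212 MPa

103.8212


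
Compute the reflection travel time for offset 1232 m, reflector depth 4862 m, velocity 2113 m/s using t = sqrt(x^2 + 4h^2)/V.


x^2 + 4h^2 = 1232^2 + 4*4862^2 = 1517824 + 94556176 = 96074000
sqrt(96074000) = 9801.7345
t = 9801.7345 / 2113 = 4.6388 s

4.6388


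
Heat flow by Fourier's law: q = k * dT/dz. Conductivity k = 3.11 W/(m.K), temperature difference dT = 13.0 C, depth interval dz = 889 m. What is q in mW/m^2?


q = k * dT / dz * 1000
= 3.11 * 13.0 / 889 * 1000
= 0.045478 * 1000
= 45.4781 mW/m^2

45.4781


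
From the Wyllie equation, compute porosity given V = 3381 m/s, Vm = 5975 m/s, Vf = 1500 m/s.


1/V - 1/Vm = 1/3381 - 1/5975 = 0.00012841
1/Vf - 1/Vm = 1/1500 - 1/5975 = 0.0004993
phi = 0.00012841 / 0.0004993 = 0.2572

0.2572


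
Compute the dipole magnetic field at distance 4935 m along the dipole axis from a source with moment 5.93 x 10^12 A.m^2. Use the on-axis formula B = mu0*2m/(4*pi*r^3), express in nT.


m = 5.93 x 10^12 = 5930000000000 A.m^2
2m = 11860000000000 A.m^2
r^3 = 4935^3 = 120188100375
B = (4pi*10^-7) * 11860000000000 / (4*pi * 120188100375) * 1e9
= 14903715.54863 / 1510328212748.05 * 1e9
= 9867.8654 nT

9867.8654


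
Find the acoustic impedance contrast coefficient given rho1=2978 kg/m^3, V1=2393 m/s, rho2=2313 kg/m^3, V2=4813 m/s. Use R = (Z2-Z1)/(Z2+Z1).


Z1 = 2978 * 2393 = 7126354
Z2 = 2313 * 4813 = 11132469
R = (11132469 - 7126354) / (11132469 + 7126354) = 4006115 / 18258823 = 0.2194

0.2194


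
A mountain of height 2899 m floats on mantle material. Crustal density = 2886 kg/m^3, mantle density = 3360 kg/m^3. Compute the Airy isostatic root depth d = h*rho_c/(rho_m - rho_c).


rho_m - rho_c = 3360 - 2886 = 474
d = 2899 * 2886 / 474
= 8366514 / 474
= 17650.87 m

17650.87


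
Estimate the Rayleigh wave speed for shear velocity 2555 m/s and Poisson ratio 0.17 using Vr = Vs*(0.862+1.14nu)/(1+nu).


Numerator factor = 0.862 + 1.14*0.17 = 1.0558
Denominator = 1 + 0.17 = 1.17
Vr = 2555 * 1.0558 / 1.17 = 2305.61 m/s

2305.61


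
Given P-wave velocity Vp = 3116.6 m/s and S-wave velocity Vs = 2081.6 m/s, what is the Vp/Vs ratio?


Vp/Vs = 3116.6 / 2081.6
= 1.4972

1.4972


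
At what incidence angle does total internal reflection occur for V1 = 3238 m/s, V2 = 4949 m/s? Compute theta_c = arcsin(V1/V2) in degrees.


V1/V2 = 3238/4949 = 0.654274
theta_c = arcsin(0.654274) = 40.8646 degrees

40.8646


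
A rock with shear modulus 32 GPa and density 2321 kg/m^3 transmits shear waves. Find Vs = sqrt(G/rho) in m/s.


Convert G to Pa: G = 32e9 Pa
Compute G/rho = 32e9 / 2321 = 13787160.7066
Vs = sqrt(13787160.7066) = 3713.11 m/s

3713.11


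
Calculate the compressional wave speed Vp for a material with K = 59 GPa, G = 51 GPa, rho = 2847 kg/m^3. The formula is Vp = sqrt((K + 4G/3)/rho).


First compute the effective modulus:
K + 4G/3 = 59e9 + 4*51e9/3 = 127000000000.0 Pa
Then divide by density:
127000000000.0 / 2847 = 44608359.6769 Pa/(kg/m^3)
Take the square root:
Vp = sqrt(44608359.6769) = 6678.95 m/s

6678.95


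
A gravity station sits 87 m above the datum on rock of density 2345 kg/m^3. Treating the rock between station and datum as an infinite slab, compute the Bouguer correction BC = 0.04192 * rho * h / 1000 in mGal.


BC = 0.04192 * rho * h / 1000
= 0.04192 * 2345 * 87 / 1000
= 8.5523 mGal

8.5523


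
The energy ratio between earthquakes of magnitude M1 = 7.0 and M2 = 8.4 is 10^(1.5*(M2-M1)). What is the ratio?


M2 - M1 = 8.4 - 7.0 = 1.4
1.5 * 1.4 = 2.1
ratio = 10^2.1 = 125.89

125.89


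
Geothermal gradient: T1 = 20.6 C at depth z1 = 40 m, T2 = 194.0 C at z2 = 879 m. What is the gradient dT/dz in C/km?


dT = 194.0 - 20.6 = 173.4 C
dz = 879 - 40 = 839 m
gradient = dT/dz * 1000 = 173.4/839 * 1000 = 206.6746 C/km

206.6746


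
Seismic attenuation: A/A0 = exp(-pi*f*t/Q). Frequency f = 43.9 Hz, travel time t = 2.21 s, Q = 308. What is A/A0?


pi*f*t/Q = pi*43.9*2.21/308 = 0.989591
A/A0 = exp(-0.989591) = 0.371729

0.371729


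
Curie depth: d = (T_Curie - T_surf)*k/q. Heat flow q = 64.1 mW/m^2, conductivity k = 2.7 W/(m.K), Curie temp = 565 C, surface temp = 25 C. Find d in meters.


T_Curie - T_surf = 565 - 25 = 540 C
Convert q to W/m^2: 64.1 mW/m^2 = 0.0641 W/m^2
d = 540 * 2.7 / 0.0641 = 22745.71 m

22745.71


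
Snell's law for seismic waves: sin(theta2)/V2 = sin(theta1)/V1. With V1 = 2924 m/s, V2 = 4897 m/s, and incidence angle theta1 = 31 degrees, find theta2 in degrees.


sin(theta1) = sin(31 deg) = 0.515038
sin(theta2) = V2/V1 * sin(theta1) = 4897/2924 * 0.515038 = 0.862565
theta2 = arcsin(0.862565) = 59.6059 degrees

59.6059


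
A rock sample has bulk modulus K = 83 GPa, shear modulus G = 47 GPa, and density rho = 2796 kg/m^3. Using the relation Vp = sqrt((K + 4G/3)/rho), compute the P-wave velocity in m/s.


First compute the effective modulus:
K + 4G/3 = 83e9 + 4*47e9/3 = 145666666666.67 Pa
Then divide by density:
145666666666.67 / 2796 = 52098235.5746 Pa/(kg/m^3)
Take the square root:
Vp = sqrt(52098235.5746) = 7217.91 m/s

7217.91


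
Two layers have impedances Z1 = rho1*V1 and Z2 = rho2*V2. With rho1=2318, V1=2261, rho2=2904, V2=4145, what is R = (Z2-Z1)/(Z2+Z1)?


Z1 = 2318 * 2261 = 5240998
Z2 = 2904 * 4145 = 12037080
R = (12037080 - 5240998) / (12037080 + 5240998) = 6796082 / 17278078 = 0.3933

0.3933


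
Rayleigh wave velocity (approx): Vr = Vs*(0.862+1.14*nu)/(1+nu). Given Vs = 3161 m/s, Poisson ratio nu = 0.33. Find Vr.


Numerator factor = 0.862 + 1.14*0.33 = 1.2382
Denominator = 1 + 0.33 = 1.33
Vr = 3161 * 1.2382 / 1.33 = 2942.82 m/s

2942.82


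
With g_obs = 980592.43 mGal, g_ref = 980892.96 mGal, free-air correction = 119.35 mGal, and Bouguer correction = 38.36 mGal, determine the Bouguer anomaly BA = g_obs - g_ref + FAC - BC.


BA = g_obs - g_ref + FAC - BC
= 980592.43 - 980892.96 + 119.35 - 38.36
= -219.54 mGal

-219.54


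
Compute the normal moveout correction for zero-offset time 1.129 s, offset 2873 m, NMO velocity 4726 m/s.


x/Vnmo = 2873/4726 = 0.607914
(x/Vnmo)^2 = 0.369559
t0^2 = 1.274641
sqrt(1.274641 + 0.369559) = 1.282264
dt = 1.282264 - 1.129 = 0.153264

0.153264


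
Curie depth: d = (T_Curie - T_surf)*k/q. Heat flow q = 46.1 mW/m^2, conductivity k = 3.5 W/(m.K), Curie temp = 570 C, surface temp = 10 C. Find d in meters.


T_Curie - T_surf = 570 - 10 = 560 C
Convert q to W/m^2: 46.1 mW/m^2 = 0.0461 W/m^2
d = 560 * 3.5 / 0.0461 = 42516.27 m

42516.27


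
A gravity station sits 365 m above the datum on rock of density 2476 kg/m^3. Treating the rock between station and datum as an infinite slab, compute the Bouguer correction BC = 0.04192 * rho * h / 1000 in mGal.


BC = 0.04192 * rho * h / 1000
= 0.04192 * 2476 * 365 / 1000
= 37.8848 mGal

37.8848


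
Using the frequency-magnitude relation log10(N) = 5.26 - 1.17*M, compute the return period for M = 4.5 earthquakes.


log10(N) = 5.26 - 1.17*4.5 = -0.005
N = 10^-0.005 = 0.988553
T = 1/N = 1/0.988553 = 1.0116 years

1.0116


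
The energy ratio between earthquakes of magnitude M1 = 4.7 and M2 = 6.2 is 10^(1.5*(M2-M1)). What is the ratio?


M2 - M1 = 6.2 - 4.7 = 1.5
1.5 * 1.5 = 2.25
ratio = 10^2.25 = 177.83

177.83


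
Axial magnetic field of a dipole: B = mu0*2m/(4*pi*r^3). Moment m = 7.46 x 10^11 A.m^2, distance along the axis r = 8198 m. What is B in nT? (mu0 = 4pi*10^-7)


m = 7.46 x 10^11 = 746000000000 A.m^2
2m = 1492000000000 A.m^2
r^3 = 8198^3 = 550964658392
B = (4pi*10^-7) * 1492000000000 / (4*pi * 550964658392) * 1e9
= 1874902.495662 / 6923626092767.67 * 1e9
= 270.7978 nT

270.7978


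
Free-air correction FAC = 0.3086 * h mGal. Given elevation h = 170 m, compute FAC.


FAC = 0.3086 * h
= 0.3086 * 170
= 52.462 mGal

52.462


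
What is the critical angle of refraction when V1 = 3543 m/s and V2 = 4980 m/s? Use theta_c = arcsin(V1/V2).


V1/V2 = 3543/4980 = 0.711446
theta_c = arcsin(0.711446) = 45.3527 degrees

45.3527


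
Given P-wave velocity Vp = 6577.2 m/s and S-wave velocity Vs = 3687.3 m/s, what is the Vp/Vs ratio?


Vp/Vs = 6577.2 / 3687.3
= 1.7837

1.7837


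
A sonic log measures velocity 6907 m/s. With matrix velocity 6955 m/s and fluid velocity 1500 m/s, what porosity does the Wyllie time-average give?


1/V - 1/Vm = 1/6907 - 1/6955 = 1e-06
1/Vf - 1/Vm = 1/1500 - 1/6955 = 0.00052289
phi = 1e-06 / 0.00052289 = 0.0019

0.0019


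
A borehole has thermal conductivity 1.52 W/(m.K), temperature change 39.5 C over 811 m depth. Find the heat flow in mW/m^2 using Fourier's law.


q = k * dT / dz * 1000
= 1.52 * 39.5 / 811 * 1000
= 0.074032 * 1000
= 74.0321 mW/m^2

74.0321


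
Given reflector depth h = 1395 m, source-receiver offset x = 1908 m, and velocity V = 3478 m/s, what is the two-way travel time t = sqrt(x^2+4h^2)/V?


x^2 + 4h^2 = 1908^2 + 4*1395^2 = 3640464 + 7784100 = 11424564
sqrt(11424564) = 3380.0243
t = 3380.0243 / 3478 = 0.9718 s

0.9718


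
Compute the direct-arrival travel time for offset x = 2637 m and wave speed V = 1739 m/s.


t = x / V
= 2637 / 1739
= 1.5164 s

1.5164


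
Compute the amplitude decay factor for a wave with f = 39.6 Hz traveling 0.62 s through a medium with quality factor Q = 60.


pi*f*t/Q = pi*39.6*0.62/60 = 1.28554
A/A0 = exp(-1.28554) = 0.276501

0.276501


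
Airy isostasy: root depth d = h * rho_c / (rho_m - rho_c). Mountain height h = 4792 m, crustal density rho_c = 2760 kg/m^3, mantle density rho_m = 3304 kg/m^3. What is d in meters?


rho_m - rho_c = 3304 - 2760 = 544
d = 4792 * 2760 / 544
= 13225920 / 544
= 24312.35 m

24312.35


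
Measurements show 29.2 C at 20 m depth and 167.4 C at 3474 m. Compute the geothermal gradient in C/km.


dT = 167.4 - 29.2 = 138.2 C
dz = 3474 - 20 = 3454 m
gradient = dT/dz * 1000 = 138.2/3454 * 1000 = 40.0116 C/km

40.0116


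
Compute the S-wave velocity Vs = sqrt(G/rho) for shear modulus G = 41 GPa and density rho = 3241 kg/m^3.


Convert G to Pa: G = 41e9 Pa
Compute G/rho = 41e9 / 3241 = 12650416.5381
Vs = sqrt(12650416.5381) = 3556.74 m/s

3556.74


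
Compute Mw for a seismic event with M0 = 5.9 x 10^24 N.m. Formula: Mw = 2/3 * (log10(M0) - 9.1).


log10(M0) = log10(5.9 x 10^24) = 24.7709
Mw = 2/3 * (24.7709 - 9.1)
= 2/3 * 15.6709
= 10.45

10.45


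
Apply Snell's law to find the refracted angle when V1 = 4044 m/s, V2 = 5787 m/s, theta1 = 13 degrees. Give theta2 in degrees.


sin(theta1) = sin(13 deg) = 0.224951
sin(theta2) = V2/V1 * sin(theta1) = 5787/4044 * 0.224951 = 0.321907
theta2 = arcsin(0.321907) = 18.7783 degrees

18.7783


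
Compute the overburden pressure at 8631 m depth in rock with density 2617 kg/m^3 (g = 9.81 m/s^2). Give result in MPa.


P = rho * g * z / 1e6
= 2617 * 9.81 * 8631 / 1e6
= 221581677.87 / 1e6
= 221.5817 MPa

221.5817


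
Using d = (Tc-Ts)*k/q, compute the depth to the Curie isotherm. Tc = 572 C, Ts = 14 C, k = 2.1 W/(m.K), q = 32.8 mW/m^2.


T_Curie - T_surf = 572 - 14 = 558 C
Convert q to W/m^2: 32.8 mW/m^2 = 0.0328 W/m^2
d = 558 * 2.1 / 0.0328 = 35725.61 m

35725.61


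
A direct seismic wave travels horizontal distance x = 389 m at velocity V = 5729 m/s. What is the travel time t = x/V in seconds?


t = x / V
= 389 / 5729
= 0.0679 s

0.0679


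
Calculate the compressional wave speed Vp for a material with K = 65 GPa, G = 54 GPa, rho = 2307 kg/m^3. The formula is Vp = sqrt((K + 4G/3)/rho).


First compute the effective modulus:
K + 4G/3 = 65e9 + 4*54e9/3 = 137000000000.0 Pa
Then divide by density:
137000000000.0 / 2307 = 59384482.0113 Pa/(kg/m^3)
Take the square root:
Vp = sqrt(59384482.0113) = 7706.13 m/s

7706.13


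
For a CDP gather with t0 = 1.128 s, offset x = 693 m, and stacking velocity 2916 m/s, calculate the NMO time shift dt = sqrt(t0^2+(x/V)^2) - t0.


x/Vnmo = 693/2916 = 0.237654
(x/Vnmo)^2 = 0.05648
t0^2 = 1.272384
sqrt(1.272384 + 0.05648) = 1.152763
dt = 1.152763 - 1.128 = 0.024763

0.024763


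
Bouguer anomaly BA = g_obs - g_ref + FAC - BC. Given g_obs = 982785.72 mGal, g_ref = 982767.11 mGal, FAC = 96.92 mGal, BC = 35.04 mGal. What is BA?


BA = g_obs - g_ref + FAC - BC
= 982785.72 - 982767.11 + 96.92 - 35.04
= 80.49 mGal

80.49


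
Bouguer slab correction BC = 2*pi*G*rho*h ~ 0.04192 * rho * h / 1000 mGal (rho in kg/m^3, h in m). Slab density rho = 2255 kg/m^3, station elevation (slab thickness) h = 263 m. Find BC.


BC = 0.04192 * rho * h / 1000
= 0.04192 * 2255 * 263 / 1000
= 24.8613 mGal

24.8613


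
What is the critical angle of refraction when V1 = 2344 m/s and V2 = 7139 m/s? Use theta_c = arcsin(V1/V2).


V1/V2 = 2344/7139 = 0.328337
theta_c = arcsin(0.328337) = 19.1679 degrees

19.1679


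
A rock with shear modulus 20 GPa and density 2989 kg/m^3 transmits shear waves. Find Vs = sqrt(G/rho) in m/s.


Convert G to Pa: G = 20e9 Pa
Compute G/rho = 20e9 / 2989 = 6691201.0706
Vs = sqrt(6691201.0706) = 2586.74 m/s

2586.74


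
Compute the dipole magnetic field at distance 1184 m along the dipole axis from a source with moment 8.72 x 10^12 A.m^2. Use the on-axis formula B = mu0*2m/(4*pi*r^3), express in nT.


m = 8.72 x 10^12 = 8720000000000 A.m^2
2m = 17440000000000 A.m^2
r^3 = 1184^3 = 1659797504
B = (4pi*10^-7) * 17440000000000 / (4*pi * 1659797504) * 1e9
= 21915750.351442 / 20857630580.05 * 1e9
= 1050730.5836 nT

1050730.5836


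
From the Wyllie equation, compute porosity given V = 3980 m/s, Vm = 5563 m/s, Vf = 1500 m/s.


1/V - 1/Vm = 1/3980 - 1/5563 = 7.15e-05
1/Vf - 1/Vm = 1/1500 - 1/5563 = 0.00048691
phi = 7.15e-05 / 0.00048691 = 0.1468

0.1468


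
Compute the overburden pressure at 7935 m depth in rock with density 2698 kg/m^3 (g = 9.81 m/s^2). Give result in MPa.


P = rho * g * z / 1e6
= 2698 * 9.81 * 7935 / 1e6
= 210018660.3 / 1e6
= 210.0187 MPa

210.0187


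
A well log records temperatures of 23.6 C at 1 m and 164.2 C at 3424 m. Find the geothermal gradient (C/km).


dT = 164.2 - 23.6 = 140.6 C
dz = 3424 - 1 = 3423 m
gradient = dT/dz * 1000 = 140.6/3423 * 1000 = 41.0751 C/km

41.0751


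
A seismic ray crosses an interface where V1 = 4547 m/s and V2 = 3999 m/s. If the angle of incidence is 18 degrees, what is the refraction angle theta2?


sin(theta1) = sin(18 deg) = 0.309017
sin(theta2) = V2/V1 * sin(theta1) = 3999/4547 * 0.309017 = 0.271775
theta2 = arcsin(0.271775) = 15.7699 degrees

15.7699


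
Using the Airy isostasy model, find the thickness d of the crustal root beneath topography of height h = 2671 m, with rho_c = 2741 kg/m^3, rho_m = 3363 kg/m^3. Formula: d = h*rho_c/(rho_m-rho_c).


rho_m - rho_c = 3363 - 2741 = 622
d = 2671 * 2741 / 622
= 7321211 / 622
= 11770.44 m

11770.44


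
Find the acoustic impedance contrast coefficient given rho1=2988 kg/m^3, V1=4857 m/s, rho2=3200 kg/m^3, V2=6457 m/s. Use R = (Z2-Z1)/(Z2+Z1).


Z1 = 2988 * 4857 = 14512716
Z2 = 3200 * 6457 = 20662400
R = (20662400 - 14512716) / (20662400 + 14512716) = 6149684 / 35175116 = 0.1748

0.1748


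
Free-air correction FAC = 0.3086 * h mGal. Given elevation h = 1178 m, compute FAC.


FAC = 0.3086 * h
= 0.3086 * 1178
= 363.5308 mGal

363.5308


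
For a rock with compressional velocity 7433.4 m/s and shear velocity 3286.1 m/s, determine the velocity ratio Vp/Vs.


Vp/Vs = 7433.4 / 3286.1
= 2.2621

2.2621


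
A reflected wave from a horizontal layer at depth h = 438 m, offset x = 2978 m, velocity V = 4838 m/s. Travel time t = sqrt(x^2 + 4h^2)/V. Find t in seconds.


x^2 + 4h^2 = 2978^2 + 4*438^2 = 8868484 + 767376 = 9635860
sqrt(9635860) = 3104.1682
t = 3104.1682 / 4838 = 0.6416 s

0.6416


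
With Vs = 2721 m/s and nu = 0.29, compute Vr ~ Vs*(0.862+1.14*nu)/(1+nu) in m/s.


Numerator factor = 0.862 + 1.14*0.29 = 1.1926
Denominator = 1 + 0.29 = 1.29
Vr = 2721 * 1.1926 / 1.29 = 2515.55 m/s

2515.55


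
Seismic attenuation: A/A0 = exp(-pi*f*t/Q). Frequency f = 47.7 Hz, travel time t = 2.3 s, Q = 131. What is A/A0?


pi*f*t/Q = pi*47.7*2.3/131 = 2.631024
A/A0 = exp(-2.631024) = 0.072005

0.072005


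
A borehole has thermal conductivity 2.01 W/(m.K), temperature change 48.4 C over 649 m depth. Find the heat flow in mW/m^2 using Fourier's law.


q = k * dT / dz * 1000
= 2.01 * 48.4 / 649 * 1000
= 0.149898 * 1000
= 149.8983 mW/m^2

149.8983


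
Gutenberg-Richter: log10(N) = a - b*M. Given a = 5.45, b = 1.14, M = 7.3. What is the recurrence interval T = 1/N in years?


log10(N) = 5.45 - 1.14*7.3 = -2.872
N = 10^-2.872 = 0.001343
T = 1/N = 1/0.001343 = 744.732 years

744.732


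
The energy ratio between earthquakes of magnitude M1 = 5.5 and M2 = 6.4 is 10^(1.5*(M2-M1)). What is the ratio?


M2 - M1 = 6.4 - 5.5 = 0.9
1.5 * 0.9 = 1.35
ratio = 10^1.35 = 22.39

22.39


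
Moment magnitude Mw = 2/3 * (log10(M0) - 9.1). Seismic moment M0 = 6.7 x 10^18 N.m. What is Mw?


log10(M0) = log10(6.7 x 10^18) = 18.8261
Mw = 2/3 * (18.8261 - 9.1)
= 2/3 * 9.7261
= 6.48

6.48


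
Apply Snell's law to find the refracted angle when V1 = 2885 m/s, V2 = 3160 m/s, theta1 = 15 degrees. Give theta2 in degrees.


sin(theta1) = sin(15 deg) = 0.258819
sin(theta2) = V2/V1 * sin(theta1) = 3160/2885 * 0.258819 = 0.28349
theta2 = arcsin(0.28349) = 16.4686 degrees

16.4686


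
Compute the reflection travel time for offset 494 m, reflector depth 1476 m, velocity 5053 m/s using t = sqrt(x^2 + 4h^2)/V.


x^2 + 4h^2 = 494^2 + 4*1476^2 = 244036 + 8714304 = 8958340
sqrt(8958340) = 2993.0486
t = 2993.0486 / 5053 = 0.5923 s

0.5923


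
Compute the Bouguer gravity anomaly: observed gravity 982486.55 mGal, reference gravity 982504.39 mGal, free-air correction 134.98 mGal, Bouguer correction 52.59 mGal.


BA = g_obs - g_ref + FAC - BC
= 982486.55 - 982504.39 + 134.98 - 52.59
= 64.55 mGal

64.55


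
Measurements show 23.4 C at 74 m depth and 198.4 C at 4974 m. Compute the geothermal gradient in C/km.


dT = 198.4 - 23.4 = 175.0 C
dz = 4974 - 74 = 4900 m
gradient = dT/dz * 1000 = 175.0/4900 * 1000 = 35.7143 C/km

35.7143


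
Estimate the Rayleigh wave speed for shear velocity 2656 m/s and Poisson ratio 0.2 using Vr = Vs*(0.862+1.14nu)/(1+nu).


Numerator factor = 0.862 + 1.14*0.2 = 1.09
Denominator = 1 + 0.2 = 1.2
Vr = 2656 * 1.09 / 1.2 = 2412.53 m/s

2412.53


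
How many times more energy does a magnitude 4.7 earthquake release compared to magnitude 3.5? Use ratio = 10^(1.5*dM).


M2 - M1 = 4.7 - 3.5 = 1.2
1.5 * 1.2 = 1.8
ratio = 10^1.8 = 63.1

63.1


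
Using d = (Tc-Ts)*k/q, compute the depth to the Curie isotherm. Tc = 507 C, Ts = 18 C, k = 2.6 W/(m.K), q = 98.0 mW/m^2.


T_Curie - T_surf = 507 - 18 = 489 C
Convert q to W/m^2: 98.0 mW/m^2 = 0.098 W/m^2
d = 489 * 2.6 / 0.098 = 12973.47 m

12973.47


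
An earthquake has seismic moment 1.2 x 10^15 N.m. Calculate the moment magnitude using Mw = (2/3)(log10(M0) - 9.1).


log10(M0) = log10(1.2 x 10^15) = 15.0792
Mw = 2/3 * (15.0792 - 9.1)
= 2/3 * 5.9792
= 3.99

3.99


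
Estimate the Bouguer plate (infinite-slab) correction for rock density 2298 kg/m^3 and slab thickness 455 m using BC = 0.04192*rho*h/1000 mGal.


BC = 0.04192 * rho * h / 1000
= 0.04192 * 2298 * 455 / 1000
= 43.8311 mGal

43.8311


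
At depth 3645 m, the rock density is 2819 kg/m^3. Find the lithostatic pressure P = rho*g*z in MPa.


P = rho * g * z / 1e6
= 2819 * 9.81 * 3645 / 1e6
= 100800251.55 / 1e6
= 100.8003 MPa

100.8003


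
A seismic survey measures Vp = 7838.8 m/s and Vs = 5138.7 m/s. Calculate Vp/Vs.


Vp/Vs = 7838.8 / 5138.7
= 1.5254

1.5254


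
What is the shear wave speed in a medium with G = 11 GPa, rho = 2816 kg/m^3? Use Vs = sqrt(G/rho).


Convert G to Pa: G = 11e9 Pa
Compute G/rho = 11e9 / 2816 = 3906250.0
Vs = sqrt(3906250.0) = 1976.42 m/s

1976.42


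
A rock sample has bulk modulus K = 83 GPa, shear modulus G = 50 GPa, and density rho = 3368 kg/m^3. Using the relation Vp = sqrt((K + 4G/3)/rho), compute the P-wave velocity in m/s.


First compute the effective modulus:
K + 4G/3 = 83e9 + 4*50e9/3 = 149666666666.67 Pa
Then divide by density:
149666666666.67 / 3368 = 44437846.3975 Pa/(kg/m^3)
Take the square root:
Vp = sqrt(44437846.3975) = 6666.17 m/s

6666.17


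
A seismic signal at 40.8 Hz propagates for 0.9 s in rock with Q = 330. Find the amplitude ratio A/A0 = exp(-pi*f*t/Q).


pi*f*t/Q = pi*40.8*0.9/330 = 0.349574
A/A0 = exp(-0.349574) = 0.704989

0.704989


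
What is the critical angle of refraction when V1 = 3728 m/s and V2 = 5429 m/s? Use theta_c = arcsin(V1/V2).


V1/V2 = 3728/5429 = 0.686683
theta_c = arcsin(0.686683) = 43.3681 degrees

43.3681


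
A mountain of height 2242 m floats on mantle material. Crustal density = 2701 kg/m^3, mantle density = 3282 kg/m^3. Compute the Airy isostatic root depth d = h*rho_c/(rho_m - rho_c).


rho_m - rho_c = 3282 - 2701 = 581
d = 2242 * 2701 / 581
= 6055642 / 581
= 10422.79 m

10422.79


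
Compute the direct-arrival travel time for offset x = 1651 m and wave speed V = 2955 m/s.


t = x / V
= 1651 / 2955
= 0.5587 s

0.5587


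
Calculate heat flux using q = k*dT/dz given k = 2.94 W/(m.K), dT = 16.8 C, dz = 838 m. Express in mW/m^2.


q = k * dT / dz * 1000
= 2.94 * 16.8 / 838 * 1000
= 0.05894 * 1000
= 58.9403 mW/m^2

58.9403


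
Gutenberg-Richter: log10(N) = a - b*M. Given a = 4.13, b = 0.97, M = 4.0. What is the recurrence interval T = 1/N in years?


log10(N) = 4.13 - 0.97*4.0 = 0.25
N = 10^0.25 = 1.778279
T = 1/N = 1/1.778279 = 0.5623 years

0.5623


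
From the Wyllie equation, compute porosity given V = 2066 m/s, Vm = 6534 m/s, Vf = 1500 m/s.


1/V - 1/Vm = 1/2066 - 1/6534 = 0.00033098
1/Vf - 1/Vm = 1/1500 - 1/6534 = 0.00051362
phi = 0.00033098 / 0.00051362 = 0.6444

0.6444


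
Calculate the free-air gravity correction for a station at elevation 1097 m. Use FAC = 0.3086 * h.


FAC = 0.3086 * h
= 0.3086 * 1097
= 338.5342 mGal

338.5342


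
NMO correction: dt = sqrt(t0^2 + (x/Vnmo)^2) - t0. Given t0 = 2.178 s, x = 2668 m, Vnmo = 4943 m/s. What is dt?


x/Vnmo = 2668/4943 = 0.539753
(x/Vnmo)^2 = 0.291334
t0^2 = 4.743684
sqrt(4.743684 + 0.291334) = 2.243884
dt = 2.243884 - 2.178 = 0.065884

0.065884


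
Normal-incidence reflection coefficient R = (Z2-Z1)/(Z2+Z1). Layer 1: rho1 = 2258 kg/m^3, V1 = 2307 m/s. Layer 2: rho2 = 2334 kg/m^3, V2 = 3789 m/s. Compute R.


Z1 = 2258 * 2307 = 5209206
Z2 = 2334 * 3789 = 8843526
R = (8843526 - 5209206) / (8843526 + 5209206) = 3634320 / 14052732 = 0.2586

0.2586


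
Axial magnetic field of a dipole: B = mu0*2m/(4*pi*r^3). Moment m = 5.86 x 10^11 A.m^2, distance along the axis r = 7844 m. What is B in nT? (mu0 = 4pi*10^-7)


m = 5.86 x 10^11 = 586000000000 A.m^2
2m = 1172000000000 A.m^2
r^3 = 7844^3 = 482628267584
B = (4pi*10^-7) * 1172000000000 / (4*pi * 482628267584) * 1e9
= 1472778.636003 / 6064885679426.65 * 1e9
= 242.837 nT

242.837


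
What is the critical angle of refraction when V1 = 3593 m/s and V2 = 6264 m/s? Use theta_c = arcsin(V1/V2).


V1/V2 = 3593/6264 = 0.573595
theta_c = arcsin(0.573595) = 35.0013 degrees

35.0013


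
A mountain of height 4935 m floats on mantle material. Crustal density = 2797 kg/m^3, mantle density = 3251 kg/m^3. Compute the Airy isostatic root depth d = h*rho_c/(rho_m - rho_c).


rho_m - rho_c = 3251 - 2797 = 454
d = 4935 * 2797 / 454
= 13803195 / 454
= 30403.51 m

30403.51


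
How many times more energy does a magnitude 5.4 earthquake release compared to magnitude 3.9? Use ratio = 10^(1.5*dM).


M2 - M1 = 5.4 - 3.9 = 1.5
1.5 * 1.5 = 2.25
ratio = 10^2.25 = 177.83

177.83


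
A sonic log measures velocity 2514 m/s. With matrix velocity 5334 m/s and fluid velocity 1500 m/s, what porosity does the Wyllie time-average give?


1/V - 1/Vm = 1/2514 - 1/5334 = 0.0002103
1/Vf - 1/Vm = 1/1500 - 1/5334 = 0.00047919
phi = 0.0002103 / 0.00047919 = 0.4389

0.4389


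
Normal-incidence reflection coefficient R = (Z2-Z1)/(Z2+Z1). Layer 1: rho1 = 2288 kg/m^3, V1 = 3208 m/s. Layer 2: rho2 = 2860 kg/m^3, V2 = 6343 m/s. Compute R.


Z1 = 2288 * 3208 = 7339904
Z2 = 2860 * 6343 = 18140980
R = (18140980 - 7339904) / (18140980 + 7339904) = 10801076 / 25480884 = 0.4239

0.4239


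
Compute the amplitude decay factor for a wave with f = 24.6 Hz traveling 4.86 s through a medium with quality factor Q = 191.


pi*f*t/Q = pi*24.6*4.86/191 = 1.966473
A/A0 = exp(-1.966473) = 0.13995

0.13995


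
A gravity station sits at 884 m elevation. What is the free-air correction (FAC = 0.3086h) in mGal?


FAC = 0.3086 * h
= 0.3086 * 884
= 272.8024 mGal

272.8024


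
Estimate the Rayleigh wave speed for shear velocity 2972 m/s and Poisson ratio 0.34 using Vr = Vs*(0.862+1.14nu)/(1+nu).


Numerator factor = 0.862 + 1.14*0.34 = 1.2496
Denominator = 1 + 0.34 = 1.34
Vr = 2972 * 1.2496 / 1.34 = 2771.5 m/s

2771.5


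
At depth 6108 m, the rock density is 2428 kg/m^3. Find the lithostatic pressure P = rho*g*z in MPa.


P = rho * g * z / 1e6
= 2428 * 9.81 * 6108 / 1e6
= 145484497.44 / 1e6
= 145.4845 MPa

145.4845


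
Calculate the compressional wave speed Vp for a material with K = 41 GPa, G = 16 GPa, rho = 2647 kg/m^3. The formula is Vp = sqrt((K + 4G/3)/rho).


First compute the effective modulus:
K + 4G/3 = 41e9 + 4*16e9/3 = 62333333333.33 Pa
Then divide by density:
62333333333.33 / 2647 = 23548671.452 Pa/(kg/m^3)
Take the square root:
Vp = sqrt(23548671.452) = 4852.7 m/s

4852.7


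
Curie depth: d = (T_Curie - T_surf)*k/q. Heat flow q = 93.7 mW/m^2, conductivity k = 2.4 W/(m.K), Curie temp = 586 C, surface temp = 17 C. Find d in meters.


T_Curie - T_surf = 586 - 17 = 569 C
Convert q to W/m^2: 93.7 mW/m^2 = 0.0937 W/m^2
d = 569 * 2.4 / 0.0937 = 14574.17 m

14574.17


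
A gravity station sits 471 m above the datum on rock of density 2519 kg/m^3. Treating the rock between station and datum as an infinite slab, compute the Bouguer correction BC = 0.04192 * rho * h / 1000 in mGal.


BC = 0.04192 * rho * h / 1000
= 0.04192 * 2519 * 471 / 1000
= 49.7359 mGal

49.7359


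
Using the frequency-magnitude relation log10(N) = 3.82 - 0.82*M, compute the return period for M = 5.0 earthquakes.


log10(N) = 3.82 - 0.82*5.0 = -0.28
N = 10^-0.28 = 0.524807
T = 1/N = 1/0.524807 = 1.9055 years

1.9055


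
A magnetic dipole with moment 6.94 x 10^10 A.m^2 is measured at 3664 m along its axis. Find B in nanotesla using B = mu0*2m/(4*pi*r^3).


m = 6.94 x 10^10 = 69400000000 A.m^2
2m = 138800000000 A.m^2
r^3 = 3664^3 = 49188818944
B = (4pi*10^-7) * 138800000000 / (4*pi * 49188818944) * 1e9
= 174421.224127 / 618124928932.92 * 1e9
= 282.1779 nT

282.1779


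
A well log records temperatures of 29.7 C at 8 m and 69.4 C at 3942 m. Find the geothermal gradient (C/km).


dT = 69.4 - 29.7 = 39.7 C
dz = 3942 - 8 = 3934 m
gradient = dT/dz * 1000 = 39.7/3934 * 1000 = 10.0915 C/km

10.0915


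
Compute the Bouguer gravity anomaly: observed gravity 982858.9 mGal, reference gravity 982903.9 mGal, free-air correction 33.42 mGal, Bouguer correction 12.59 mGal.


BA = g_obs - g_ref + FAC - BC
= 982858.9 - 982903.9 + 33.42 - 12.59
= -24.17 mGal

-24.17


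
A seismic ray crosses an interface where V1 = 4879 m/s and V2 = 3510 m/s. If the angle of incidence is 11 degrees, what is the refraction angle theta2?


sin(theta1) = sin(11 deg) = 0.190809
sin(theta2) = V2/V1 * sin(theta1) = 3510/4879 * 0.190809 = 0.13727
theta2 = arcsin(0.13727) = 7.8899 degrees

7.8899


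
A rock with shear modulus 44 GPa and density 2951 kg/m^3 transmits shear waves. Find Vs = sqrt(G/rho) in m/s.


Convert G to Pa: G = 44e9 Pa
Compute G/rho = 44e9 / 2951 = 14910199.9322
Vs = sqrt(14910199.9322) = 3861.37 m/s

3861.37


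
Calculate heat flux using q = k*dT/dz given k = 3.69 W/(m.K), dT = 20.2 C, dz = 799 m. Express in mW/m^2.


q = k * dT / dz * 1000
= 3.69 * 20.2 / 799 * 1000
= 0.093289 * 1000
= 93.2891 mW/m^2

93.2891


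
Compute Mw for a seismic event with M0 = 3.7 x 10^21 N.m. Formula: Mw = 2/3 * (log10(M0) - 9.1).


log10(M0) = log10(3.7 x 10^21) = 21.5682
Mw = 2/3 * (21.5682 - 9.1)
= 2/3 * 12.4682
= 8.31

8.31


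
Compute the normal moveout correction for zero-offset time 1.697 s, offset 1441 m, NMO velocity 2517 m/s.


x/Vnmo = 1441/2517 = 0.572507
(x/Vnmo)^2 = 0.327764
t0^2 = 2.879809
sqrt(2.879809 + 0.327764) = 1.79097
dt = 1.79097 - 1.697 = 0.09397

0.09397


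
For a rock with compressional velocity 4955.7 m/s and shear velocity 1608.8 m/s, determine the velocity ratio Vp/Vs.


Vp/Vs = 4955.7 / 1608.8
= 3.0804

3.0804


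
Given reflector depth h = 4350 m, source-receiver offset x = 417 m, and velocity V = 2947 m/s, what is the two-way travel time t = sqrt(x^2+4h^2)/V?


x^2 + 4h^2 = 417^2 + 4*4350^2 = 173889 + 75690000 = 75863889
sqrt(75863889) = 8709.9879
t = 8709.9879 / 2947 = 2.9555 s

2.9555


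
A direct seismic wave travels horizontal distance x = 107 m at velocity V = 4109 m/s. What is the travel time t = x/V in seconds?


t = x / V
= 107 / 4109
= 0.026 s

0.026


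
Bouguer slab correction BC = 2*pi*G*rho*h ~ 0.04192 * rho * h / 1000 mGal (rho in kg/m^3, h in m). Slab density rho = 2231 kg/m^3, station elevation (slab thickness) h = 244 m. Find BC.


BC = 0.04192 * rho * h / 1000
= 0.04192 * 2231 * 244 / 1000
= 22.8197 mGal

22.8197


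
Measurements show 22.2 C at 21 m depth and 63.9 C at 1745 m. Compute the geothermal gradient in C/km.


dT = 63.9 - 22.2 = 41.7 C
dz = 1745 - 21 = 1724 m
gradient = dT/dz * 1000 = 41.7/1724 * 1000 = 24.1879 C/km

24.1879


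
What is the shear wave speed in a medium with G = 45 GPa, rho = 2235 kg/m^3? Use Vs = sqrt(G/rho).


Convert G to Pa: G = 45e9 Pa
Compute G/rho = 45e9 / 2235 = 20134228.1879
Vs = sqrt(20134228.1879) = 4487.12 m/s

4487.12


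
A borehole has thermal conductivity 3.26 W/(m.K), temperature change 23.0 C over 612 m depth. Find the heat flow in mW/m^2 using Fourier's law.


q = k * dT / dz * 1000
= 3.26 * 23.0 / 612 * 1000
= 0.122516 * 1000
= 122.5163 mW/m^2

122.5163


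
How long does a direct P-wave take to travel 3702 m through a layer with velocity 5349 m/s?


t = x / V
= 3702 / 5349
= 0.6921 s

0.6921


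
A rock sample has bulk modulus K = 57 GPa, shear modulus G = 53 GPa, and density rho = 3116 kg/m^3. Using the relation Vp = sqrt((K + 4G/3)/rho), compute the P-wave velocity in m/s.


First compute the effective modulus:
K + 4G/3 = 57e9 + 4*53e9/3 = 127666666666.67 Pa
Then divide by density:
127666666666.67 / 3116 = 40971330.7659 Pa/(kg/m^3)
Take the square root:
Vp = sqrt(40971330.7659) = 6400.89 m/s

6400.89


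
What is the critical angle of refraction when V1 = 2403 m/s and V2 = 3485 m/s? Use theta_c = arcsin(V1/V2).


V1/V2 = 2403/3485 = 0.689527
theta_c = arcsin(0.689527) = 43.5926 degrees

43.5926


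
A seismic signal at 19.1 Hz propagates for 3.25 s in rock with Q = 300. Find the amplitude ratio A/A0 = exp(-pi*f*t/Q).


pi*f*t/Q = pi*19.1*3.25/300 = 0.650048
A/A0 = exp(-0.650048) = 0.522021

0.522021


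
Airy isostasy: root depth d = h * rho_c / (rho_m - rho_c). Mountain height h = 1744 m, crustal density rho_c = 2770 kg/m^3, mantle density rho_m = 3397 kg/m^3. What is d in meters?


rho_m - rho_c = 3397 - 2770 = 627
d = 1744 * 2770 / 627
= 4830880 / 627
= 7704.75 m

7704.75


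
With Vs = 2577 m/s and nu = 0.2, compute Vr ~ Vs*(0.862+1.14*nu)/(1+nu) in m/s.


Numerator factor = 0.862 + 1.14*0.2 = 1.09
Denominator = 1 + 0.2 = 1.2
Vr = 2577 * 1.09 / 1.2 = 2340.78 m/s

2340.78


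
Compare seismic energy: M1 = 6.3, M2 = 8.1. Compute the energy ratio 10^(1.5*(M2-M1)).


M2 - M1 = 8.1 - 6.3 = 1.8
1.5 * 1.8 = 2.7
ratio = 10^2.7 = 501.19

501.19


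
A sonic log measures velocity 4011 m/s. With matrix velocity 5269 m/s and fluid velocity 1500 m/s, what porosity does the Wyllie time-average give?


1/V - 1/Vm = 1/4011 - 1/5269 = 5.953e-05
1/Vf - 1/Vm = 1/1500 - 1/5269 = 0.00047688
phi = 5.953e-05 / 0.00047688 = 0.1248

0.1248


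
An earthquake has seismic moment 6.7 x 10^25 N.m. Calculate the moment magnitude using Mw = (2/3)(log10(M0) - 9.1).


log10(M0) = log10(6.7 x 10^25) = 25.8261
Mw = 2/3 * (25.8261 - 9.1)
= 2/3 * 16.7261
= 11.15

11.15


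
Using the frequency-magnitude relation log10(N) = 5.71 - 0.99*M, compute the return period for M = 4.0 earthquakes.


log10(N) = 5.71 - 0.99*4.0 = 1.75
N = 10^1.75 = 56.234133
T = 1/N = 1/56.234133 = 0.0178 years

0.0178


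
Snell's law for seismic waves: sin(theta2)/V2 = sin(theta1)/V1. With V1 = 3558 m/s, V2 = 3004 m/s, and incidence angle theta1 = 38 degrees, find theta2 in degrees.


sin(theta1) = sin(38 deg) = 0.615661
sin(theta2) = V2/V1 * sin(theta1) = 3004/3558 * 0.615661 = 0.5198
theta2 = arcsin(0.5198) = 31.3188 degrees

31.3188


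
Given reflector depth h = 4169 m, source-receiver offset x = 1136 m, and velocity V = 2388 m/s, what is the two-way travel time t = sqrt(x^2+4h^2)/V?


x^2 + 4h^2 = 1136^2 + 4*4169^2 = 1290496 + 69522244 = 70812740
sqrt(70812740) = 8415.0306
t = 8415.0306 / 2388 = 3.5239 s

3.5239


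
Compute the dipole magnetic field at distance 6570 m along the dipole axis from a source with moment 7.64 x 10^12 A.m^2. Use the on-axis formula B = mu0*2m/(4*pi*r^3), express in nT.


m = 7.64 x 10^12 = 7640000000000 A.m^2
2m = 15280000000000 A.m^2
r^3 = 6570^3 = 283593393000
B = (4pi*10^-7) * 15280000000000 / (4*pi * 283593393000) * 1e9
= 19201414.298741 / 3563739680221.61 * 1e9
= 5387.9958 nT

5387.9958


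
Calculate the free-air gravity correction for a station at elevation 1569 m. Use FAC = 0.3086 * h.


FAC = 0.3086 * h
= 0.3086 * 1569
= 484.1934 mGal

484.1934


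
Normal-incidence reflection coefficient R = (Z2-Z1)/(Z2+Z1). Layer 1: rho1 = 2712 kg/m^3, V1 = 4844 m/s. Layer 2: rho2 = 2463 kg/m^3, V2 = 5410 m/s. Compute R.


Z1 = 2712 * 4844 = 13136928
Z2 = 2463 * 5410 = 13324830
R = (13324830 - 13136928) / (13324830 + 13136928) = 187902 / 26461758 = 0.0071

0.0071


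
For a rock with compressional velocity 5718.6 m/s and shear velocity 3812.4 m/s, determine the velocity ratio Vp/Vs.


Vp/Vs = 5718.6 / 3812.4
= 1.5

1.5


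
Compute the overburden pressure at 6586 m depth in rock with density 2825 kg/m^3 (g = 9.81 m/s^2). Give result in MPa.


P = rho * g * z / 1e6
= 2825 * 9.81 * 6586 / 1e6
= 182519464.5 / 1e6
= 182.5195 MPa

182.5195


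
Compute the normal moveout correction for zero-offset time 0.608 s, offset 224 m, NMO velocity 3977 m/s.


x/Vnmo = 224/3977 = 0.056324
(x/Vnmo)^2 = 0.003172
t0^2 = 0.369664
sqrt(0.369664 + 0.003172) = 0.610603
dt = 0.610603 - 0.608 = 0.002603

0.002603


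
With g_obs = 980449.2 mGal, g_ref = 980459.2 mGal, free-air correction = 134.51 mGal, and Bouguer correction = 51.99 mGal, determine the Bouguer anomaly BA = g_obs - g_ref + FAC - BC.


BA = g_obs - g_ref + FAC - BC
= 980449.2 - 980459.2 + 134.51 - 51.99
= 72.52 mGal

72.52


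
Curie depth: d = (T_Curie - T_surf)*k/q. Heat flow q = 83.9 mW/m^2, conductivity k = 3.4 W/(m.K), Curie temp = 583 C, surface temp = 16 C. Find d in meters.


T_Curie - T_surf = 583 - 16 = 567 C
Convert q to W/m^2: 83.9 mW/m^2 = 0.0839 W/m^2
d = 567 * 3.4 / 0.0839 = 22977.35 m

22977.35


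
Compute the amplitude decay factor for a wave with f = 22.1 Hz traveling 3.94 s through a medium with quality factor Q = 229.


pi*f*t/Q = pi*22.1*3.94/229 = 1.194546
A/A0 = exp(-1.194546) = 0.302841

0.302841


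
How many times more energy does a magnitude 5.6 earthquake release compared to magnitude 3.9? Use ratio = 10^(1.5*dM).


M2 - M1 = 5.6 - 3.9 = 1.7
1.5 * 1.7 = 2.55
ratio = 10^2.55 = 354.81

354.81


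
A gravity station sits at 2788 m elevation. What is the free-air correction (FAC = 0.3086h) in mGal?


FAC = 0.3086 * h
= 0.3086 * 2788
= 860.3768 mGal

860.3768
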